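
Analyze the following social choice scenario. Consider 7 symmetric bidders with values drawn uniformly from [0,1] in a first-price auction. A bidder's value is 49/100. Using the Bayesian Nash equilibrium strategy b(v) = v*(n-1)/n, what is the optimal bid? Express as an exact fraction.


Step 1: The symmetric BNE bidding function is b(v) = v * (n-1) / n
Step 2: Substitute v = 49/100 and n = 7
Step 3: b = 49/100 * 6/7
Step 4: b = 21/50

21/50


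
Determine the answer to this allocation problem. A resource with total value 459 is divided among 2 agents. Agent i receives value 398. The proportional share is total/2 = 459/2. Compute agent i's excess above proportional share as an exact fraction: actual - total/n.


Step 1: Proportional share = 459/2
Step 2: Agent's actual allocation = 398
Step 3: Excess = 398 - 459/2 = 337/2

337/2


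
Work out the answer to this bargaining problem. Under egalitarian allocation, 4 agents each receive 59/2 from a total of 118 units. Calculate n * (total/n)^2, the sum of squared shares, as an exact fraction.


Step 1: Each agent's share = 118/4 = 59/2
Step 2: Square of each share = (59/2)^2 = 3481/4
Step 3: Sum of squares = 4 * 3481/4 = 3481

3481


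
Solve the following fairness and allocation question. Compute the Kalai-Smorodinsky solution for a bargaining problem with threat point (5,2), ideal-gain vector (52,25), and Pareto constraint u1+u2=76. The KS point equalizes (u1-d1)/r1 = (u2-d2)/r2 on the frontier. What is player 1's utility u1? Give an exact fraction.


Step 1: At the KS point, (u1-d1)/r1 = (u2-d2)/r2 = t and u1+u2 = 76
Step 2: u1 = d1 + r1*t and u2 = d2 + r2*t, so (d1 + r1*t) + (d2 + r2*t) = 76
Step 3: t = (76 - 5 - 2)/(52 + 25) = 69/77
Step 4: u1 = d1 + r1*t = 5 + 52 * 69/77 = 3973/77
Step 5: (Check: u2 = d2 + r2*t = 1879/77; u1+u2 = 3973/77 + 1879/77 = 76, on the frontier.)

3973/77


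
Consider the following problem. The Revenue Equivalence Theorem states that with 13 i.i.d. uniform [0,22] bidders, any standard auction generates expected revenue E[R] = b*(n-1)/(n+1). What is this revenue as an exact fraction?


Step 1: By Revenue Equivalence, expected revenue = b*(n-1)/(n+1)
Step 2: Substituting n = 13, b = 22
Step 3: Revenue = 22*(13-1)/(13+1) = 22*12/14
Step 4: Revenue = 264/14 = 132/7

132/7


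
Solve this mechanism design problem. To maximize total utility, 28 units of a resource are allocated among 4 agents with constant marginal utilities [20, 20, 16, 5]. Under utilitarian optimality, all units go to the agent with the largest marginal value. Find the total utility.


Step 1: The marginal utilities are [20, 20, 16, 5]
Step 2: The highest marginal utility is 20
Step 3: All 28 units go to that agent
Step 4: Total utility = 20 * 28 = 560

560


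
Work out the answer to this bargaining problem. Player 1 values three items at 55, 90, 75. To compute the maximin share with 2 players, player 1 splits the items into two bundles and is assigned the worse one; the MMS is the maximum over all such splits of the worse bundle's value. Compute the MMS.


Step 1: Item values = 55, 90, 75
Step 2: Enumerate all 2-bundle partitions and take the smaller bundle:
  Partition 1: {55} vs {90,75} -> bundles 55, 165; min = 55
  Partition 2: {90} vs {55,75} -> bundles 90, 130; min = 90
  Partition 3: {75} vs {55,90} -> bundles 75, 145; min = 75
Step 3: MMS = max(55, 90, 75) = 90

90


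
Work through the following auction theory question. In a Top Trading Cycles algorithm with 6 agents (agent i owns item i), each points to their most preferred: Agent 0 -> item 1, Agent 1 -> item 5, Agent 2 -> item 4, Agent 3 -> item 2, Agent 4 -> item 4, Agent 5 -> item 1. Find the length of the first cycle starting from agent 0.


Step 1: Trace the pointer graph from agent 0: 0 -> 1 -> 5 -> 1
Step 2: A cycle is detected when we revisit agent 1
Step 3: The cycle is: 1 -> 5 -> 1
Step 4: Cycle length = 2

2


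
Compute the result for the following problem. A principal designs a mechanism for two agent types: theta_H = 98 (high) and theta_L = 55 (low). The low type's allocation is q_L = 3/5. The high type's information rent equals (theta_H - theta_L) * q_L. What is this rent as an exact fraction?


Step 1: theta_H - theta_L = 98 - 55 = 43
Step 2: Information rent = (theta_H - theta_L) * q_L
Step 3: = 43 * 3/5
Step 4: = 129/5

129/5


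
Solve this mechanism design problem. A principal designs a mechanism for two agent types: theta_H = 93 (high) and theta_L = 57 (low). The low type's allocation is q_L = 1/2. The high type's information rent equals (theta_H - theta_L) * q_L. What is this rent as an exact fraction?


Step 1: theta_H - theta_L = 93 - 57 = 36
Step 2: Information rent = (theta_H - theta_L) * q_L
Step 3: = 36 * 1/2
Step 4: = 18

18


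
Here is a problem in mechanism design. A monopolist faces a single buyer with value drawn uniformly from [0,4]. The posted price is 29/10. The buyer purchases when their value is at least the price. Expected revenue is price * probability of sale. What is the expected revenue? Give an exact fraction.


Step 1: Posted price r = 29/10, value support [0,4]
Step 2: P(v >= r) = (4 - 29/10)/4 = 11/40
Step 3: Expected revenue = r * P(v >= r) = 29/10 * 11/40
Step 4: Revenue = 319/400

319/400


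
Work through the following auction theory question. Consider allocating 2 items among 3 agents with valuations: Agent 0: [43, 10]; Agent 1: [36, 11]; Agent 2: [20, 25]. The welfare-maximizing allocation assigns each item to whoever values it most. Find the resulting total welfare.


Step 1: For each item, find the maximum value among all agents.
Step 2: Item 0 -> Agent 0 (value 43)
Step 3: Item 1 -> Agent 2 (value 25)
Step 4: Total welfare = 43 + 25 = 68

68


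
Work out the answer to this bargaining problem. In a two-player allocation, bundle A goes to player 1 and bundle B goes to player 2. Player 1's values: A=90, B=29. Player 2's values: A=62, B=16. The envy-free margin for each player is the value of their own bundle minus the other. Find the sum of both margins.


Step 1: Player 1's margin = v1(A) - v1(B) = 90 - 29 = 61
Step 2: Player 2's margin = v2(B) - v2(A) = 16 - 62 = -46
Step 3: Total margin = 61 + -46 = 15

15


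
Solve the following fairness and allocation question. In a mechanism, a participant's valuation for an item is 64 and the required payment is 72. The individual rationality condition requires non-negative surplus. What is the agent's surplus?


Step 1: Surplus = value - payment = 64 - 72 = -8
Step 2: IR is violated (surplus < 0)

-8


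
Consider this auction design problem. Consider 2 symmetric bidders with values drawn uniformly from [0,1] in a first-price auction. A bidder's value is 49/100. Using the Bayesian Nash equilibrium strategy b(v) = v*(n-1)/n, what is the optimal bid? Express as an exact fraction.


Step 1: The symmetric BNE bidding function is b(v) = v * (n-1) / n
Step 2: Substitute v = 49/100 and n = 2
Step 3: b = 49/100 * 1/2
Step 4: b = 49/200

49/200


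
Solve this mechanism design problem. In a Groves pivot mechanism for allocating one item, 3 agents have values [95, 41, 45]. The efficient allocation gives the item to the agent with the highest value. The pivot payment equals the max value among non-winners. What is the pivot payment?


Step 1: The efficient winner is agent 0 with value 95
Step 2: Other agents' values: [41, 45]
Step 3: Pivot payment = max(others) = 45
Step 4: The winner pays 45

45


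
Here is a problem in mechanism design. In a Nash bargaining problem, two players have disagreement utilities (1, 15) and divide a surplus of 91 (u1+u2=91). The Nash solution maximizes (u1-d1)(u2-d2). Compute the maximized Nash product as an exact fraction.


Step 1: The Nash solution splits surplus symmetrically above the disagreement point
Step 2: u1 = (total + d1 - d2)/2 = (91 + 1 - 15)/2 = 77/2
Step 3: u2 = (total - d1 + d2)/2 = (91 - 1 + 15)/2 = 105/2
Step 4: Nash product = (77/2 - 1) * (105/2 - 15)
Step 5: = 75/2 * 75/2 = 5625/4

5625/4


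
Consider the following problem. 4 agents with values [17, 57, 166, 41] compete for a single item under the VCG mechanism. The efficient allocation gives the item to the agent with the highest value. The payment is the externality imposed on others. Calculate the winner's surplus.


Step 1: The winner is the agent with the highest value: agent 2 with value 166
Step 2: Values of other agents: [17, 57, 41]
Step 3: VCG payment = max of others' values = 57
Step 4: Surplus = 166 - 57 = 109

109


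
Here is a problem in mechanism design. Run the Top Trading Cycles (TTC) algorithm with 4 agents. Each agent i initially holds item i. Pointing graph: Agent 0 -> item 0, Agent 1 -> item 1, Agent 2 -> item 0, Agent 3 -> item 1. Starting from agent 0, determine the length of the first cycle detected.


Step 1: Trace the pointer graph from agent 0: 0 -> 0
Step 2: A cycle is detected when we revisit agent 0
Step 3: The cycle is: 0 -> 0
Step 4: Cycle length = 1

1


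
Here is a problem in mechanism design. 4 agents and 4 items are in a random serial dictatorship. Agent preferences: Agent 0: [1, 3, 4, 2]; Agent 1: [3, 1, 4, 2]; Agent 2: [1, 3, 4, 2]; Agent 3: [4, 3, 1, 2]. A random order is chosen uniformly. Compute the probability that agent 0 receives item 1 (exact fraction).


Step 1: Agent 0 wants item 1
Step 2: There are 24 possible orderings of agents
Step 3: In 12 orderings, agent 0 gets item 1
Step 4: Probability = 12/24 = 1/2

1/2


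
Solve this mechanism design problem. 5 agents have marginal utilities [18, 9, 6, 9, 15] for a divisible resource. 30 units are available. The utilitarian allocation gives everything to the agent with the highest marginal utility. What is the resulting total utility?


Step 1: The marginal utilities are [18, 9, 6, 9, 15]
Step 2: The highest marginal utility is 18
Step 3: All 30 units go to that agent
Step 4: Total utility = 18 * 30 = 540

540


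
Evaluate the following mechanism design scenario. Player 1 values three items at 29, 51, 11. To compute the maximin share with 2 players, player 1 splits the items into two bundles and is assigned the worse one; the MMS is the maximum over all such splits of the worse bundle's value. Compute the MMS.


Step 1: Item values = 29, 51, 11
Step 2: Enumerate all 2-bundle partitions and take the smaller bundle:
  Partition 1: {29} vs {51,11} -> bundles 29, 62; min = 29
  Partition 2: {51} vs {29,11} -> bundles 51, 40; min = 40
  Partition 3: {11} vs {29,51} -> bundles 11, 80; min = 11
Step 3: MMS = max(29, 40, 11) = 40

40


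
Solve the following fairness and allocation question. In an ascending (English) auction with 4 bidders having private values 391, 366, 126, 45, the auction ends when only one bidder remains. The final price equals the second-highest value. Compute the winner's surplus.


Step 1: Identify the highest value: 391
Step 2: Identify the second-highest value: 366
Step 3: The final price = second-highest value = 366
Step 4: Surplus = 391 - 366 = 25

25


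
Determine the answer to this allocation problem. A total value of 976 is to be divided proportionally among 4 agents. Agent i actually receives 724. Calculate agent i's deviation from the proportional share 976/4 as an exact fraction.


Step 1: Proportional share = 976/4 = 244
Step 2: Agent's actual allocation = 724
Step 3: Excess = 724 - 244 = 480

480


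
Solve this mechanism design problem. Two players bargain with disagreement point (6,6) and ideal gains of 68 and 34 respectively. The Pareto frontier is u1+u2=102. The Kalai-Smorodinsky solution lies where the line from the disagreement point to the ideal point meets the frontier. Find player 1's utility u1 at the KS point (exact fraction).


Step 1: At the KS point, (u1-d1)/r1 = (u2-d2)/r2 = t and u1+u2 = 102
Step 2: u1 = d1 + r1*t and u2 = d2 + r2*t, so (d1 + r1*t) + (d2 + r2*t) = 102
Step 3: t = (102 - 6 - 6)/(68 + 34) = 90/102 = 15/17
Step 4: u1 = d1 + r1*t = 6 + 68 * 15/17 = 66
Step 5: (Check: u2 = d2 + r2*t = 36; u1+u2 = 66 + 36 = 102, on the frontier.)

66


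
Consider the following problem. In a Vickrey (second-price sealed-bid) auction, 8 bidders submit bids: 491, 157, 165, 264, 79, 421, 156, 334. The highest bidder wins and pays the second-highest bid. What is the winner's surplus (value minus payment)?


Step 1: Sort bids in descending order: 491, 421, 334, 264, 165, 157, 156, 79
Step 2: The winning bid is the highest: 491
Step 3: The payment equals the second-highest bid: 421
Step 4: Surplus = winner's bid - payment = 491 - 421 = 70

70


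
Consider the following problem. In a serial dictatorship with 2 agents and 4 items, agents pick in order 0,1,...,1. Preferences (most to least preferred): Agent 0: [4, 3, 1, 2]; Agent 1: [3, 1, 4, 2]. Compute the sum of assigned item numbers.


Step 1: Agent 0 picks item 4
Step 2: Agent 1 picks item 3
Step 3: Sum = 4 + 3 = 7

7


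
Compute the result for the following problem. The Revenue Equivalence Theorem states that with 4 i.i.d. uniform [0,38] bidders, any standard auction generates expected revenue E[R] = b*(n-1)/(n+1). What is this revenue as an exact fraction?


Step 1: By Revenue Equivalence, expected revenue = b*(n-1)/(n+1)
Step 2: Substituting n = 4, b = 38
Step 3: Revenue = 38*(4-1)/(4+1) = 38*3/5
Step 4: Revenue = 114/5

114/5


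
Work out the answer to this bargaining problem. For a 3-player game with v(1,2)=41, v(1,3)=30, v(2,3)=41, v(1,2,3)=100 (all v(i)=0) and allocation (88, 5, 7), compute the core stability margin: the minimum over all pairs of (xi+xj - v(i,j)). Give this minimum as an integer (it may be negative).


Step 1: Slack for coalition (1,2): x1+x2 - v12 = 93 - 41 = 52
Step 2: Slack for coalition (1,3): x1+x3 - v13 = 95 - 30 = 65
Step 3: Slack for coalition (2,3): x2+x3 - v23 = 12 - 41 = -29
Step 4: Minimum slack = min(52, 65, -29) = -29, attained by (2,3); coalition (2,3) can block (slack < 0), so the allocation is not in the core

-29


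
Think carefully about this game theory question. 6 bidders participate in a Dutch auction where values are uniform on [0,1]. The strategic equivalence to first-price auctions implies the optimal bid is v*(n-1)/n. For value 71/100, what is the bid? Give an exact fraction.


Step 1: Dutch auctions are strategically equivalent to first-price auctions
Step 2: The equilibrium bid is b(v) = v*(n-1)/n
Step 3: b = 71/100 * 5/6
Step 4: b = 71/120

71/120


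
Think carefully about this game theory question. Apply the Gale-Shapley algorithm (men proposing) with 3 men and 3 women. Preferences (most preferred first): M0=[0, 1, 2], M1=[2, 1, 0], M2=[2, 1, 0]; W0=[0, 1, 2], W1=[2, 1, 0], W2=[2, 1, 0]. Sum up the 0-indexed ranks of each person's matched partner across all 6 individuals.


Step 1: Run Gale-Shapley (men propose, women hold best offer):
  M0 proposes to W0; she accepts
  M1 proposes to W2; she accepts
  M2 proposes to W2; she switches from M1
  M1 proposes to W1; she accepts
Step 2: Final matching: W0-M0, W1-M1, W2-M2
Step 3: 0-indexed ranks (man's rank of his match, then woman's): 0 + 0 + 1 + 1 + 0 + 0
Step 4: Total rank sum = 2

2


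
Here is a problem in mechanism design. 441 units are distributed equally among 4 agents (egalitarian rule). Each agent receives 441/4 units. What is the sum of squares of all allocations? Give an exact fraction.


Step 1: Each agent's share = 441/4
Step 2: Square of each share = (441/4)^2 = 194481/16
Step 3: Sum of squares = 4 * 194481/16 = 194481/4

194481/4


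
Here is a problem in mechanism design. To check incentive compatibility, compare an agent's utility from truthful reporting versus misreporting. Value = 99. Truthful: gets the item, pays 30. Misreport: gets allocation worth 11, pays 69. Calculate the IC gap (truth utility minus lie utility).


Step 1: U(truth) = value - payment = 99 - 30 = 69
Step 2: U(lie) = allocation - payment = 11 - 69 = -58
Step 3: IC gap = 69 - (-58) = 127

127


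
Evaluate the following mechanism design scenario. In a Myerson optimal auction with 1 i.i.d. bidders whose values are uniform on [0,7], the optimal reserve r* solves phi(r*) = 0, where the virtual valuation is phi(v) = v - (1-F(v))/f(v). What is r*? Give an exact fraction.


Step 1: For U[0,7], F(v) = v/7 and f(v) = 1/7
Step 2: phi(v) = v - (1 - v/7)/(1/7) = v - (7 - v) = 2v - 7
Step 3: Set phi(r*) = 0: 2r* - 7 = 0
Step 4: r* = 7/2 (the number of bidders n = 1 does not enter)

7/2


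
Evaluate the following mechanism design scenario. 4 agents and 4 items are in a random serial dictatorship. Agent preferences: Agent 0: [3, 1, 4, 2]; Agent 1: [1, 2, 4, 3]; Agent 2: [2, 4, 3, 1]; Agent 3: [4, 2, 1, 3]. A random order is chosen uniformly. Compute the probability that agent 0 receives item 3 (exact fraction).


Step 1: Agent 0 wants item 3
Step 2: There are 24 possible orderings of agents
Step 3: In 24 orderings, agent 0 gets item 3
Step 4: Probability = 24/24 = 1

1


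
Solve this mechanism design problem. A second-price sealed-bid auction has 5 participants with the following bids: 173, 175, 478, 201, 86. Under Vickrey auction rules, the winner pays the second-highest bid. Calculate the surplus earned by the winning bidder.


Step 1: Sort bids in descending order: 478, 201, 175, 173, 86
Step 2: The winning bid is the highest: 478
Step 3: The payment equals the second-highest bid: 201
Step 4: Surplus = winner's bid - payment = 478 - 201 = 277

277


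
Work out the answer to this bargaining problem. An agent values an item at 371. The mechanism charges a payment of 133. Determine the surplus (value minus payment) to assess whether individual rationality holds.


Step 1: Surplus = value - payment = 371 - 133 = 238
Step 2: IR is satisfied (surplus >= 0)

238


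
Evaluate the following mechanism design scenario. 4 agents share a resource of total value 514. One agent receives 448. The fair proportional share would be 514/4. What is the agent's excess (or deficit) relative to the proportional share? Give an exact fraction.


Step 1: Proportional share = 514/4 = 257/2
Step 2: Agent's actual allocation = 448
Step 3: Excess = 448 - 257/2 = 639/2

639/2


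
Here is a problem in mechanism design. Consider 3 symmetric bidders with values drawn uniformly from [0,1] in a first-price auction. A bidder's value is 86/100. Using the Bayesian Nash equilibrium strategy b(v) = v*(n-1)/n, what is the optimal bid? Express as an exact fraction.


Step 1: The symmetric BNE bidding function is b(v) = v * (n-1) / n
Step 2: Substitute v = 43/50 and n = 3
Step 3: b = 43/50 * 2/3
Step 4: b = 43/75

43/75


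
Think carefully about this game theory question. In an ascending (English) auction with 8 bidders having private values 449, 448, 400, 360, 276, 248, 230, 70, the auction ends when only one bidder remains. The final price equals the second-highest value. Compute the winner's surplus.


Step 1: Identify the highest value: 449
Step 2: Identify the second-highest value: 448
Step 3: The final price = second-highest value = 448
Step 4: Surplus = 449 - 448 = 1

1


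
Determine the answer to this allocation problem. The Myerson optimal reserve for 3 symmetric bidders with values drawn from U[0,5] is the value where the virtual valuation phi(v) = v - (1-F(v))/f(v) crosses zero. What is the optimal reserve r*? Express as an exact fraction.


Step 1: For U[0,5], F(v) = v/5 and f(v) = 1/5
Step 2: phi(v) = v - (1 - v/5)/(1/5) = v - (5 - v) = 2v - 5
Step 3: Set phi(r*) = 0: 2r* - 5 = 0
Step 4: r* = 5/2 (the number of bidders n = 3 does not enter)

5/2


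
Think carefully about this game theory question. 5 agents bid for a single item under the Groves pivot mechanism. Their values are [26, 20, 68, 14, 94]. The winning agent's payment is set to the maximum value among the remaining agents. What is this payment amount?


Step 1: The efficient winner is agent 4 with value 94
Step 2: Other agents' values: [26, 20, 68, 14]
Step 3: Pivot payment = max(others) = 68
Step 4: The winner pays 68

68


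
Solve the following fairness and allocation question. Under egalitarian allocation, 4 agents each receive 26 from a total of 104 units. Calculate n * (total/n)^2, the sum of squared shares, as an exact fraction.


Step 1: Each agent's share = 104/4 = 26
Step 2: Square of each share = (26)^2 = 676
Step 3: Sum of squares = 4 * 676 = 2704

2704


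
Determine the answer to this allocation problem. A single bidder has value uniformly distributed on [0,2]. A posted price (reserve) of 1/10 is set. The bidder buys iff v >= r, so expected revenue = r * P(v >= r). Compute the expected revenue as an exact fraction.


Step 1: Posted price r = 1/10, value support [0,2]
Step 2: P(v >= r) = (2 - 1/10)/2 = 19/20
Step 3: Expected revenue = r * P(v >= r) = 1/10 * 19/20
Step 4: Revenue = 19/200

19/200


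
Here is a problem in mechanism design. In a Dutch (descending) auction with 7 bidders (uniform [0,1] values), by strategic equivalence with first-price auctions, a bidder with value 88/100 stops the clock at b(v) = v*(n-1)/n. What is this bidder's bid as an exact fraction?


Step 1: Dutch auctions are strategically equivalent to first-price auctions
Step 2: The equilibrium bid is b(v) = v*(n-1)/n
Step 3: b = 22/25 * 6/7
Step 4: b = 132/175

132/175


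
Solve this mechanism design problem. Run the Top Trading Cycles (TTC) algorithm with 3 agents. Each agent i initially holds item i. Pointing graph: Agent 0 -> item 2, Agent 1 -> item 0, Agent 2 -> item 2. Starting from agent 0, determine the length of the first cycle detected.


Step 1: Trace the pointer graph from agent 0: 0 -> 2 -> 2
Step 2: A cycle is detected when we revisit agent 2
Step 3: The cycle is: 2 -> 2
Step 4: Cycle length = 1

1


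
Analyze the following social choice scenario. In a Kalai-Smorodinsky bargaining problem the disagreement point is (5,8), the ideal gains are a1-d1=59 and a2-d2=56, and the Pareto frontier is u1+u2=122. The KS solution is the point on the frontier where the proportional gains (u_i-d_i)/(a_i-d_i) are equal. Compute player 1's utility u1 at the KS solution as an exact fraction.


Step 1: At the KS point, (u1-d1)/r1 = (u2-d2)/r2 = t and u1+u2 = 122
Step 2: u1 = d1 + r1*t and u2 = d2 + r2*t, so (d1 + r1*t) + (d2 + r2*t) = 122
Step 3: t = (122 - 5 - 8)/(59 + 56) = 109/115
Step 4: u1 = d1 + r1*t = 5 + 59 * 109/115 = 7006/115
Step 5: (Check: u2 = d2 + r2*t = 7024/115; u1+u2 = 7006/115 + 7024/115 = 122, on the frontier.)

7006/115


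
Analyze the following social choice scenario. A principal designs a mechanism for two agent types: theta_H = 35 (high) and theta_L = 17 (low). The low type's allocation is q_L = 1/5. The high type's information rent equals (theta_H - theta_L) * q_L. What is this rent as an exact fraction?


Step 1: theta_H - theta_L = 35 - 17 = 18
Step 2: Information rent = (theta_H - theta_L) * q_L
Step 3: = 18 * 1/5
Step 4: = 18/5

18/5


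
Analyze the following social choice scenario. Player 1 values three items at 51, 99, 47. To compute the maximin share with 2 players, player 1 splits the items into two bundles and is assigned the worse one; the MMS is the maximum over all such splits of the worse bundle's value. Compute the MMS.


Step 1: Item values = 51, 99, 47
Step 2: Enumerate all 2-bundle partitions and take the smaller bundle:
  Partition 1: {51} vs {99,47} -> bundles 51, 146; min = 51
  Partition 2: {99} vs {51,47} -> bundles 99, 98; min = 98
  Partition 3: {47} vs {51,99} -> bundles 47, 150; min = 47
Step 3: MMS = max(51, 98, 47) = 98

98


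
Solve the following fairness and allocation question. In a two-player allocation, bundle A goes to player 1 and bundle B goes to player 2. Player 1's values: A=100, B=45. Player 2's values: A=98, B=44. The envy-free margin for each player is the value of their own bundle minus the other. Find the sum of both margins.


Step 1: Player 1's margin = v1(A) - v1(B) = 100 - 45 = 55
Step 2: Player 2's margin = v2(B) - v2(A) = 44 - 98 = -54
Step 3: Total margin = 55 + -54 = 1

1


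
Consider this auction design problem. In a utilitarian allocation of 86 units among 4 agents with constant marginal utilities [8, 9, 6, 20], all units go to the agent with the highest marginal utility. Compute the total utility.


Step 1: The marginal utilities are [8, 9, 6, 20]
Step 2: The highest marginal utility is 20
Step 3: All 86 units go to that agent
Step 4: Total utility = 20 * 86 = 1720

1720


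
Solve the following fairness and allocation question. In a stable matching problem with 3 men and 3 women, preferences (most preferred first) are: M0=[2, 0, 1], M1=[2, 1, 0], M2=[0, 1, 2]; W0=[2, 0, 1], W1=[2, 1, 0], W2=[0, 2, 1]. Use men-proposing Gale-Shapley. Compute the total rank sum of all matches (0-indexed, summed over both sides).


Step 1: Run Gale-Shapley (men propose, women hold best offer):
  M0 proposes to W2; she accepts
  M1 proposes to W2; rejected
  M1 proposes to W1; she accepts
  M2 proposes to W0; she accepts
Step 2: Final matching: W0-M2, W1-M1, W2-M0
Step 3: 0-indexed ranks (man's rank of his match, then woman's): 0 + 0 + 1 + 1 + 0 + 0
Step 4: Total rank sum = 2

2


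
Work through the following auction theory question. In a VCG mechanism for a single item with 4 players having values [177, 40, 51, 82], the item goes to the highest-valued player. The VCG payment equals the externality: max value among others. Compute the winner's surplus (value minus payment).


Step 1: The winner is the agent with the highest value: agent 0 with value 177
Step 2: Values of other agents: [40, 51, 82]
Step 3: VCG payment = max of others' values = 82
Step 4: Surplus = 177 - 82 = 95

95


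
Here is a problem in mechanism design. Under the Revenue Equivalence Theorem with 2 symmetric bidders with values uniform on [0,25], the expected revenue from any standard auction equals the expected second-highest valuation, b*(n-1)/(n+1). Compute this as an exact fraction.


Step 1: By Revenue Equivalence, expected revenue = b*(n-1)/(n+1)
Step 2: Substituting n = 2, b = 25
Step 3: Revenue = 25*(2-1)/(2+1) = 25*1/3
Step 4: Revenue = 25/3

25/3


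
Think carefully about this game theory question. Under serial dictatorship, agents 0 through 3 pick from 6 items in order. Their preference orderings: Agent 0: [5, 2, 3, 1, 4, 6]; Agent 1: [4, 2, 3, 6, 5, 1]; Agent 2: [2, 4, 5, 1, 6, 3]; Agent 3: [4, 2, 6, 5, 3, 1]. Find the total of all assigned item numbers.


Step 1: Agent 0 picks item 5
Step 2: Agent 1 picks item 4
Step 3: Agent 2 picks item 2
Step 4: Agent 3 picks item 6
Step 5: Sum = 5 + 4 + 2 + 6 = 17

17


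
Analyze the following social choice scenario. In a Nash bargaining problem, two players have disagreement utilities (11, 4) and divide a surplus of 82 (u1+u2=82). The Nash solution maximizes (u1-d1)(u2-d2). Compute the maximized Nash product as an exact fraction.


Step 1: The Nash solution splits surplus symmetrically above the disagreement point
Step 2: u1 = (total + d1 - d2)/2 = (82 + 11 - 4)/2 = 89/2
Step 3: u2 = (total - d1 + d2)/2 = (82 - 11 + 4)/2 = 75/2
Step 4: Nash product = (89/2 - 11) * (75/2 - 4)
Step 5: = 67/2 * 67/2 = 4489/4

4489/4


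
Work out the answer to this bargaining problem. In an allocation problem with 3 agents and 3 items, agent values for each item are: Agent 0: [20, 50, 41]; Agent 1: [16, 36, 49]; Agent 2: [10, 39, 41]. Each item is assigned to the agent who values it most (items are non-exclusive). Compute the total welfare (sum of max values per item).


Step 1: For each item, find the maximum value among all agents.
Step 2: Item 0 -> Agent 0 (value 20)
Step 3: Item 1 -> Agent 0 (value 50)
Step 4: Item 2 -> Agent 1 (value 49)
Step 5: Total welfare = 20 + 50 + 49 = 119

119


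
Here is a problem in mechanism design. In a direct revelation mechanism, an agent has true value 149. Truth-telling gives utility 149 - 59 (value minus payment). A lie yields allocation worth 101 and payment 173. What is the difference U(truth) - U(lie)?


Step 1: U(truth) = value - payment = 149 - 59 = 90
Step 2: U(lie) = allocation - payment = 101 - 173 = -72
Step 3: IC gap = 90 - (-72) = 162

162


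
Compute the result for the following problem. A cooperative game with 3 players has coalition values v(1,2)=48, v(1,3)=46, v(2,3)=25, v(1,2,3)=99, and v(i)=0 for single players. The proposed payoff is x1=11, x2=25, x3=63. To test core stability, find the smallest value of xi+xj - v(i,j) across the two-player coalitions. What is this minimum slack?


Step 1: Slack for coalition (1,2): x1+x2 - v12 = 36 - 48 = -12
Step 2: Slack for coalition (1,3): x1+x3 - v13 = 74 - 46 = 28
Step 3: Slack for coalition (2,3): x2+x3 - v23 = 88 - 25 = 63
Step 4: Minimum slack = min(-12, 28, 63) = -12, attained by (1,2); coalition (1,2) can block (slack < 0), so the allocation is not in the core

-12


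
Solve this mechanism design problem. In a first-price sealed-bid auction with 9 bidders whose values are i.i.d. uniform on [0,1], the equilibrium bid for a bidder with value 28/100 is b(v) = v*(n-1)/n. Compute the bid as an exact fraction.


Step 1: The symmetric BNE bidding function is b(v) = v * (n-1) / n
Step 2: Substitute v = 7/25 and n = 9
Step 3: b = 7/25 * 8/9
Step 4: b = 56/225

56/225


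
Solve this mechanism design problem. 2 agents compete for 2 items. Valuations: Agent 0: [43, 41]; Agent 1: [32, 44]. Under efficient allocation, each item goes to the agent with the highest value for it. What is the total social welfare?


Step 1: For each item, find the maximum value among all agents.
Step 2: Item 0 -> Agent 0 (value 43)
Step 3: Item 1 -> Agent 1 (value 44)
Step 4: Total welfare = 43 + 44 = 87

87


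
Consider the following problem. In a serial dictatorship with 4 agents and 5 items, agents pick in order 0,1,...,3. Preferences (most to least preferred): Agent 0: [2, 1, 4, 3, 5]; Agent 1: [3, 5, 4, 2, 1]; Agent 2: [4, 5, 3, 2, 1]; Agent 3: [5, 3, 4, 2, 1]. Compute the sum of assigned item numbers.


Step 1: Agent 0 picks item 2
Step 2: Agent 1 picks item 3
Step 3: Agent 2 picks item 4
Step 4: Agent 3 picks item 5
Step 5: Sum = 2 + 3 + 4 + 5 = 14

14


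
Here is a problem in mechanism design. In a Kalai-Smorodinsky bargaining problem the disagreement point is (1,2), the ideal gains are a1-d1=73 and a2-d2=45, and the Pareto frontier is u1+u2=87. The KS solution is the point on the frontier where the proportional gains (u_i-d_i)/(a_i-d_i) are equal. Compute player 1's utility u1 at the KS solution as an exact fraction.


Step 1: At the KS point, (u1-d1)/r1 = (u2-d2)/r2 = t and u1+u2 = 87
Step 2: u1 = d1 + r1*t and u2 = d2 + r2*t, so (d1 + r1*t) + (d2 + r2*t) = 87
Step 3: t = (87 - 1 - 2)/(73 + 45) = 84/118 = 42/59
Step 4: u1 = d1 + r1*t = 1 + 73 * 42/59 = 3125/59
Step 5: (Check: u2 = d2 + r2*t = 2008/59; u1+u2 = 3125/59 + 2008/59 = 87, on the frontier.)

3125/59


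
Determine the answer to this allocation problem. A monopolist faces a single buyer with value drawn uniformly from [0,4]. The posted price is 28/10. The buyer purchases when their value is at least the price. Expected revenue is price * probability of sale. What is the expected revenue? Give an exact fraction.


Step 1: Posted price r = 14/5, value support [0,4]
Step 2: P(v >= r) = (4 - 14/5)/4 = 3/10
Step 3: Expected revenue = r * P(v >= r) = 14/5 * 3/10
Step 4: Revenue = 21/25

21/25


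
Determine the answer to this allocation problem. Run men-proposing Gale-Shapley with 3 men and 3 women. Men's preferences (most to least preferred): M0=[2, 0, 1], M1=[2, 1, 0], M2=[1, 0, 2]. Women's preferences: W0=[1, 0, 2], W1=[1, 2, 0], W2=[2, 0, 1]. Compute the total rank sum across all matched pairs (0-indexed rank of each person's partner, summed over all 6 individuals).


Step 1: Run Gale-Shapley (men propose, women hold best offer):
  M0 proposes to W2; she accepts
  M1 proposes to W2; rejected
  M1 proposes to W1; she accepts
  M2 proposes to W1; rejected
  M2 proposes to W0; she accepts
Step 2: Final matching: W0-M2, W1-M1, W2-M0
Step 3: 0-indexed ranks (man's rank of his match, then woman's): 1 + 2 + 1 + 0 + 0 + 1
Step 4: Total rank sum = 5

5


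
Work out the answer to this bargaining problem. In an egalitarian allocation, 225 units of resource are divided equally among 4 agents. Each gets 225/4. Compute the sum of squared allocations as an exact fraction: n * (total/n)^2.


Step 1: Each agent's share = 225/4
Step 2: Square of each share = (225/4)^2 = 50625/16
Step 3: Sum of squares = 4 * 50625/16 = 50625/4

50625/4


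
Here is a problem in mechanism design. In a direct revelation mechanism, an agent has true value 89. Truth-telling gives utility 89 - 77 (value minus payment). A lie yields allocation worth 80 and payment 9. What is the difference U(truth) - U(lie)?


Step 1: U(truth) = value - payment = 89 - 77 = 12
Step 2: U(lie) = allocation - payment = 80 - 9 = 71
Step 3: IC gap = 12 - 71 = -59

-59


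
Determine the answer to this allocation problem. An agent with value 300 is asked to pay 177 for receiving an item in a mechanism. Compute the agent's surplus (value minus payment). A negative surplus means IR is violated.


Step 1: Surplus = value - payment = 300 - 177 = 123
Step 2: IR is satisfied (surplus >= 0)

123


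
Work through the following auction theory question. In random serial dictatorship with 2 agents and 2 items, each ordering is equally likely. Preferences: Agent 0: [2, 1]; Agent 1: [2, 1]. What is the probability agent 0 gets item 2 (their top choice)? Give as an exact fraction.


Step 1: Agent 0 wants item 2
Step 2: There are 2 possible orderings of agents
Step 3: In 1 orderings, agent 0 gets item 2
Step 4: Probability = 1/2

1/2


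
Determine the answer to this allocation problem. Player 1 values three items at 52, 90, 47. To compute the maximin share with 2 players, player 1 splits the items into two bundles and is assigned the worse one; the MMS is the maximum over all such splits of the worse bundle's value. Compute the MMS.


Step 1: Item values = 52, 90, 47
Step 2: Enumerate all 2-bundle partitions and take the smaller bundle:
  Partition 1: {52} vs {90,47} -> bundles 52, 137; min = 52
  Partition 2: {90} vs {52,47} -> bundles 90, 99; min = 90
  Partition 3: {47} vs {52,90} -> bundles 47, 142; min = 47
Step 3: MMS = max(52, 90, 47) = 90

90


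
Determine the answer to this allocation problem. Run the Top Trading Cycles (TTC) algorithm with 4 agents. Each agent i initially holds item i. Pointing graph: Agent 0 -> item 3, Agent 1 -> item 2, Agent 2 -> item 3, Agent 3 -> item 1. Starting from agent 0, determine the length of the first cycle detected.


Step 1: Trace the pointer graph from agent 0: 0 -> 3 -> 1 -> 2 -> 3
Step 2: A cycle is detected when we revisit agent 3
Step 3: The cycle is: 3 -> 1 -> 2 -> 3
Step 4: Cycle length = 3

3


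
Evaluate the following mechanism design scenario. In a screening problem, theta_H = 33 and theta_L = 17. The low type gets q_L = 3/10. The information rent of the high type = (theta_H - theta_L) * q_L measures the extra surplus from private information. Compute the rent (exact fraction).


Step 1: theta_H - theta_L = 33 - 17 = 16
Step 2: Information rent = (theta_H - theta_L) * q_L
Step 3: = 16 * 3/10
Step 4: = 24/5

24/5


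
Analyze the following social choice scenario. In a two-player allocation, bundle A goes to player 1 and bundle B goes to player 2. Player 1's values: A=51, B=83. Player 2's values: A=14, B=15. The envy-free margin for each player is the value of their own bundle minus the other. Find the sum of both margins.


Step 1: Player 1's margin = v1(A) - v1(B) = 51 - 83 = -32
Step 2: Player 2's margin = v2(B) - v2(A) = 15 - 14 = 1
Step 3: Total margin = -32 + 1 = -31

-31


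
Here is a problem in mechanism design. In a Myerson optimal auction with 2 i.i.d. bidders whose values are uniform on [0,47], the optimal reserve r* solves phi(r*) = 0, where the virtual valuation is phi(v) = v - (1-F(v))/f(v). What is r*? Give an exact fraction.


Step 1: For U[0,47], F(v) = v/47 and f(v) = 1/47
Step 2: phi(v) = v - (1 - v/47)/(1/47) = v - (47 - v) = 2v - 47
Step 3: Set phi(r*) = 0: 2r* - 47 = 0
Step 4: r* = 47/2 (the number of bidders n = 2 does not enter)

47/2


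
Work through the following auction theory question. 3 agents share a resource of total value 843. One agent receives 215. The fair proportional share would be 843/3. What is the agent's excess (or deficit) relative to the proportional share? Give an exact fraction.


Step 1: Proportional share = 843/3 = 281
Step 2: Agent's actual allocation = 215
Step 3: Excess = 215 - 281 = -66

-66


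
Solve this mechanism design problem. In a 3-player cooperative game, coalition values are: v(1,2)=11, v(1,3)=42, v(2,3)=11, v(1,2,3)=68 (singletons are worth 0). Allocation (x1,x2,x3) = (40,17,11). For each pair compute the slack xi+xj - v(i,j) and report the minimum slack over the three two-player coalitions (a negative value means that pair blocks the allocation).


Step 1: Slack for coalition (1,2): x1+x2 - v12 = 57 - 11 = 46
Step 2: Slack for coalition (1,3): x1+x3 - v13 = 51 - 42 = 9
Step 3: Slack for coalition (2,3): x2+x3 - v23 = 28 - 11 = 17
Step 4: Minimum slack = min(46, 9, 17) = 9, attained by (1,3); no pair can gain by deviating, so the allocation is in the core

9


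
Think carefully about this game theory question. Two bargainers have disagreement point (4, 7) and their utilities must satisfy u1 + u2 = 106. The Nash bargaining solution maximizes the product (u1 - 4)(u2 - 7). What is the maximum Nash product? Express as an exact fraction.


Step 1: The Nash solution splits surplus symmetrically above the disagreement point
Step 2: u1 = (total + d1 - d2)/2 = (106 + 4 - 7)/2 = 103/2
Step 3: u2 = (total - d1 + d2)/2 = (106 - 4 + 7)/2 = 109/2
Step 4: Nash product = (103/2 - 4) * (109/2 - 7)
Step 5: = 95/2 * 95/2 = 9025/4

9025/4


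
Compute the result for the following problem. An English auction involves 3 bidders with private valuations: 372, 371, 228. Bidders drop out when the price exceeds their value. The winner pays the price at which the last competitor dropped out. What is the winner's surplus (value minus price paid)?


Step 1: Identify the highest value: 372
Step 2: Identify the second-highest value: 371
Step 3: The final price = second-highest value = 371
Step 4: Surplus = 372 - 371 = 1

1


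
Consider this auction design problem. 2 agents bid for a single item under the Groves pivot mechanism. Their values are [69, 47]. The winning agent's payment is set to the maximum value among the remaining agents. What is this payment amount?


Step 1: The efficient winner is agent 0 with value 69
Step 2: Other agents' values: [47]
Step 3: Pivot payment = max(others) = 47
Step 4: The winner pays 47

47


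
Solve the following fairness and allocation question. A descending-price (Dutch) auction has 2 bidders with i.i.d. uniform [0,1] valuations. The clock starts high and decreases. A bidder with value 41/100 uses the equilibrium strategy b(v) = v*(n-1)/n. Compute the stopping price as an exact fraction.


Step 1: Dutch auctions are strategically equivalent to first-price auctions
Step 2: The equilibrium bid is b(v) = v*(n-1)/n
Step 3: b = 41/100 * 1/2
Step 4: b = 41/200

41/200


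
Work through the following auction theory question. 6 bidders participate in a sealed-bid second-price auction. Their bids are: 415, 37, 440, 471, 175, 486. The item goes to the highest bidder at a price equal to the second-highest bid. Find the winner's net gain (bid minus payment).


Step 1: Sort bids in descending order: 486, 471, 440, 415, 175, 37
Step 2: The winning bid is the highest: 486
Step 3: The payment equals the second-highest bid: 471
Step 4: Surplus = winner's bid - payment = 486 - 471 = 15

15


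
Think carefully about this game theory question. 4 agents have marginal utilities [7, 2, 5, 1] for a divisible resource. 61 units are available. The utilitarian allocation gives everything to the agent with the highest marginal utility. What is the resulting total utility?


Step 1: The marginal utilities are [7, 2, 5, 1]
Step 2: The highest marginal utility is 7
Step 3: All 61 units go to that agent
Step 4: Total utility = 7 * 61 = 427

427
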